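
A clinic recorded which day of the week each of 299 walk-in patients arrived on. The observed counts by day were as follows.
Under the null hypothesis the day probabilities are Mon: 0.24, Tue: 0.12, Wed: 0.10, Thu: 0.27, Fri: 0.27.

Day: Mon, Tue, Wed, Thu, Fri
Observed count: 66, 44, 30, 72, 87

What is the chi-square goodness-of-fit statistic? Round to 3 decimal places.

Expected counts E_i = n·p_i: 299×0.24 = 71.76, 299×0.12 = 35.88, 299×0.10 = 29.9, 299×0.27 = 80.73, 299×0.27 = 80.73.
χ² = (66−71.76)²/71.76 + (44−35.88)²/35.88 + (30−29.9)²/29.9 + (72−80.73)²/80.73 + (87−80.73)²/80.73
   = 0.4623 + 1.8376 + 0.0003 + 0.9440 + 0.4870
Sum = 3.731

3.731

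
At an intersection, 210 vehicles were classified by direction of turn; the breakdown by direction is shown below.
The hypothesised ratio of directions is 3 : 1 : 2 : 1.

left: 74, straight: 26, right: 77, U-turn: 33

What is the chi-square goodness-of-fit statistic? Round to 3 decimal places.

Ratio total = 7. Expected counts: 210×3/7 = 90, 210×1/7 = 30, 210×2/7 = 60, 210×1/7 = 30.
χ² = (74−90)²/90 + (26−30)²/30 + (77−60)²/60 + (33−30)²/30
   = 2.8444 + 0.5333 + 4.8167 + 0.3000
Sum = 8.494

8.494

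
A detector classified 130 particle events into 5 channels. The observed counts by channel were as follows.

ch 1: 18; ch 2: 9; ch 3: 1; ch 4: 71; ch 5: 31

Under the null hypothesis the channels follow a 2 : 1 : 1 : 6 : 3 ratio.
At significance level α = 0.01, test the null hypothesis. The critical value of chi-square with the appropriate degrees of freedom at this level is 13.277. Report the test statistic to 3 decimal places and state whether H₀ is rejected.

Ratio total = 13. Expected counts: 130×2/13 = 20, 130×1/13 = 10, 130×1/13 = 10, 130×6/13 = 60, 130×3/13 = 30.
χ² = (18−20)²/20 + (9−10)²/10 + (1−10)²/10 + (71−60)²/60 + (31−30)²/30
   = 0.2000 + 0.1000 + 8.1000 + 2.0167 + 0.0333
Sum = 10.450
df = 4. Since 10.450 < 13.277, we do not reject H₀.

10.450; do not reject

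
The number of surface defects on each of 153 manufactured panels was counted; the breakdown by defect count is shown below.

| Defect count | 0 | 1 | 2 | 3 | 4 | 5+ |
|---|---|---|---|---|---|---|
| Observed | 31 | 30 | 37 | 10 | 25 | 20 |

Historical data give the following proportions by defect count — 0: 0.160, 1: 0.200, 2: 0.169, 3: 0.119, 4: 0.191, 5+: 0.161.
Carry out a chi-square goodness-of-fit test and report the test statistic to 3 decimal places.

Expected counts E_i = n·p_i: 153×0.160 = 24.48, 153×0.200 = 30.6, 153×0.169 = 25.857, 153×0.119 = 18.207, 153×0.191 = 29.223, 153×0.161 = 24.633.
cat         O        E   (O−E)²/E
0          31    24.48     1.7365
1          30     30.6     0.0118
2          37   25.857     4.8020
3          10   18.207     3.6994
4          25   29.223     0.6103
5+         20   24.633     0.8714
Sum = 11.731

11.731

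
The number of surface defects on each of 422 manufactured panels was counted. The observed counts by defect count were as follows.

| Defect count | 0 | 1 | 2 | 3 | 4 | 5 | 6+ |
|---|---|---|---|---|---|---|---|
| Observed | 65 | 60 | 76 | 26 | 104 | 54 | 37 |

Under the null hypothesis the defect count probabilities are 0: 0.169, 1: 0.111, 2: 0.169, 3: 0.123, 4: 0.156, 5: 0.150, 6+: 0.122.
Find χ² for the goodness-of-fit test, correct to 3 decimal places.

Expected counts E_i = n·p_i: 422×0.169 = 71.318, 422×0.111 = 46.842, 422×0.169 = 71.318, 422×0.123 = 51.906, 422×0.156 = 65.832, 422×0.150 = 63.3, 422×0.122 = 51.484.
χ² = (65−71.318)²/71.318 + (60−46.842)²/46.842 + (76−71.318)²/71.318 + (26−51.906)²/51.906 + (104−65.832)²/65.832 + (54−63.3)²/63.3 + (37−51.484)²/51.484
   = 0.5597 + 3.6961 + 0.3074 + 12.9295 + 22.1290 + 1.3664 + 4.0748
Sum = 45.063

45.063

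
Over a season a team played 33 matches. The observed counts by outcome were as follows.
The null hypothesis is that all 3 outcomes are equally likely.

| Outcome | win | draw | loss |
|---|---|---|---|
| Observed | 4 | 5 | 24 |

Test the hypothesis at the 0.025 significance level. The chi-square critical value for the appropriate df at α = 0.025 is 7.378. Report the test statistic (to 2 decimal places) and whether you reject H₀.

23.09; reject

Under H₀ each category has probability 1/3, so each expected count is 33/3 = 11.
win: (4 − 11)²/11 = 49/11 = 4.455
draw: (5 − 11)²/11 = 36/11 = 3.273
loss: (24 − 11)²/11 = 169/11 = 15.364
Sum = 23.09
df = 2. Since 23.09 > 7.378, we reject H₀.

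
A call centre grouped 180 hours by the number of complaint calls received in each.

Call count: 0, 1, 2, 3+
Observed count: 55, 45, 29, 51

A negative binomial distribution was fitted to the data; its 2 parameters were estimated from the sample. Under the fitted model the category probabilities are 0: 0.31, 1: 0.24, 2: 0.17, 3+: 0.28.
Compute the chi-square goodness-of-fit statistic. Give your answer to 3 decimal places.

0.177

Expected counts E_i = n·p_i: 180×0.31 = 55.8, 180×0.24 = 43.2, 180×0.17 = 30.6, 180×0.28 = 50.4.
χ² = (55−55.8)²/55.8 + (45−43.2)²/43.2 + (29−30.6)²/30.6 + (51−50.4)²/50.4
   = 0.0115 + 0.0750 + 0.0837 + 0.0071
Sum = 0.177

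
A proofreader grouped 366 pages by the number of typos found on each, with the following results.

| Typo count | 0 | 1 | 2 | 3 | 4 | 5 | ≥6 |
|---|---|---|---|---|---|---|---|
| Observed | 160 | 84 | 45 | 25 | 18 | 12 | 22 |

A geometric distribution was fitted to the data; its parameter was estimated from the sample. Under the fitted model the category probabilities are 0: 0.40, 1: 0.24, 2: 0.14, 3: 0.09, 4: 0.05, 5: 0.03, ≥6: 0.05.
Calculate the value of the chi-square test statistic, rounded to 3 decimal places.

Expected counts E_i = n·p_i: 366×0.40 = 146.4, 366×0.24 = 87.84, 366×0.14 = 51.24, 366×0.09 = 32.94, 366×0.05 = 18.3, 366×0.03 = 10.98, 366×0.05 = 18.3.
χ² = (160−146.4)²/146.4 + (84−87.84)²/87.84 + (45−51.24)²/51.24 + (25−32.94)²/32.94 + (18−18.3)²/18.3 + (12−10.98)²/10.98 + (22−18.3)²/18.3
   = 1.2634 + 0.1679 + 0.7599 + 1.9139 + 0.0049 + 0.0948 + 0.7481
Sum = 4.953

4.953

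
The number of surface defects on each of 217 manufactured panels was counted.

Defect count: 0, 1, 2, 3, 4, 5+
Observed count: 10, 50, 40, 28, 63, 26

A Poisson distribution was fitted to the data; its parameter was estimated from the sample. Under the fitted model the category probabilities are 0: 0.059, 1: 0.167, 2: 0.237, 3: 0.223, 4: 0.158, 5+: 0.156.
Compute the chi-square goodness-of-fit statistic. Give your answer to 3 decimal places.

Expected counts E_i = n·p_i: 217×0.059 = 12.803, 217×0.167 = 36.239, 217×0.237 = 51.429, 217×0.223 = 48.391, 217×0.158 = 34.286, 217×0.156 = 33.852.
0: (10 − 12.803)²/12.803 = 7.856809/12.803 = 0.6137
1: (50 − 36.239)²/36.239 = 189.365121/36.239 = 5.2255
2: (40 − 51.429)²/51.429 = 130.622041/51.429 = 2.5399
3: (28 − 48.391)²/48.391 = 415.792881/48.391 = 8.5924
4: (63 − 34.286)²/34.286 = 824.493796/34.286 = 24.0475
5+: (26 − 33.852)²/33.852 = 61.653904/33.852 = 1.8213
Sum = 42.840

42.840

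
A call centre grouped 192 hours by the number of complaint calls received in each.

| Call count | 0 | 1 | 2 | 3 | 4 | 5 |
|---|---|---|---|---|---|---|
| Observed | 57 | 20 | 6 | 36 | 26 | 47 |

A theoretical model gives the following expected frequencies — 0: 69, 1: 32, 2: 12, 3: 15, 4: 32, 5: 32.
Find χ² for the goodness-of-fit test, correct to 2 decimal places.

47.14

cat         O        E   (O−E)²/E
0          57       69      2.087
1          20       32      4.500
2           6       12      3.000
3          36       15     29.400
4          26       32      1.125
5          47       32      7.031
Sum = 47.14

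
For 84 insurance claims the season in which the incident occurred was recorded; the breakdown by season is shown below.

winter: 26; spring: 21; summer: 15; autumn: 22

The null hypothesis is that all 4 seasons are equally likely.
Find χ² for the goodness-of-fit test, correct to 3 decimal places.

Expected count for each of the 4 categories: 84/4 = 21.
cat         O        E   (O−E)²/E
winter     26       21     1.1905
spring     21       21     0.0000
summer     15       21     1.7143
autumn     22       21     0.0476
Sum = 2.952

2.952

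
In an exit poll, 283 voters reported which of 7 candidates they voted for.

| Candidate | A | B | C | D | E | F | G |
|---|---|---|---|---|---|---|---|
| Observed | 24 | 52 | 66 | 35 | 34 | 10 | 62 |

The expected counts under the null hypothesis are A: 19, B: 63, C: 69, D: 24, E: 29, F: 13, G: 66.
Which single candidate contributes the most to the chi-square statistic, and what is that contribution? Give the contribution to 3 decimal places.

D, 5.042

cat         O        E   (O−E)²/E
A          24       19     1.3158
B          52       63     1.9206
C          66       69     0.1304
D          35       24     5.0417
E          34       29     0.8621
F          10       13     0.6923
G          62       66     0.2424
The largest term is for D: 5.042.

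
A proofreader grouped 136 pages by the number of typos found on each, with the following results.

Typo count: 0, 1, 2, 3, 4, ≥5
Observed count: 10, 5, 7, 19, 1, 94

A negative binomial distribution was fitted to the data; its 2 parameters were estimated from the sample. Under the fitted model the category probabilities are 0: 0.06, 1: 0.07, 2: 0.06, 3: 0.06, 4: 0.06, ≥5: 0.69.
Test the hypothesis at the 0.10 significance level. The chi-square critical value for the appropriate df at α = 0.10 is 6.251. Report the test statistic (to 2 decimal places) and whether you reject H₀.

23.41; reject

Expected counts E_i = n·p_i: 136×0.06 = 8.16, 136×0.07 = 9.52, 136×0.06 = 8.16, 136×0.06 = 8.16, 136×0.06 = 8.16, 136×0.69 = 93.84.
0: (10 − 8.16)²/8.16 = 3.3856/8.16 = 0.415
1: (5 − 9.52)²/9.52 = 20.4304/9.52 = 2.146
2: (7 − 8.16)²/8.16 = 1.3456/8.16 = 0.165
3: (19 − 8.16)²/8.16 = 117.5056/8.16 = 14.400
4: (1 − 8.16)²/8.16 = 51.2656/8.16 = 6.283
≥5: (94 − 93.84)²/93.84 = 0.0256/93.84 = 0.000
Sum = 23.41
df = 3. Since 23.41 > 6.251, we reject H₀.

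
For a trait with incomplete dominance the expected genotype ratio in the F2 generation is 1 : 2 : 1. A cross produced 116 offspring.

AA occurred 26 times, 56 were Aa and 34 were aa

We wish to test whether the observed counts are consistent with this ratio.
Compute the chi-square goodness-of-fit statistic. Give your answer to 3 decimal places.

1.241

Ratio total = 4. Expected counts: 116×1/4 = 29, 116×2/4 = 58, 116×1/4 = 29.
χ² = (26−29)²/29 + (56−58)²/58 + (34−29)²/29
   = 0.3103 + 0.0690 + 0.8621
Sum = 1.241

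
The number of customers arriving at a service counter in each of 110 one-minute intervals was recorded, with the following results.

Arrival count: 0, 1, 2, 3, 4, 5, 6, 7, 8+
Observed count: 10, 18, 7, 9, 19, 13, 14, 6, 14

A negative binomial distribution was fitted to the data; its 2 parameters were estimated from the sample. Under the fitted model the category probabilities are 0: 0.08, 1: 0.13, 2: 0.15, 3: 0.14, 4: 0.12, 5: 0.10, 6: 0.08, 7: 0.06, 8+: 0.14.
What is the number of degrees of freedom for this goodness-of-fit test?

6

There are k = 9 categories and 2 parameters estimated from the data, so df = 9 − 1 − 2 = 6.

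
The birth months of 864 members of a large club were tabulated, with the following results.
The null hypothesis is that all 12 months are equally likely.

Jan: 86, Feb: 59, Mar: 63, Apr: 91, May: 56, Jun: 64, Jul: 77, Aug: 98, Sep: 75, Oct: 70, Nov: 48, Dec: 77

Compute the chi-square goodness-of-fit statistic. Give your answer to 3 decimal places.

33.917

Expected count for each of the 12 categories: 864/12 = 72.
χ² = (86−72)²/72 + (59−72)²/72 + (63−72)²/72 + (91−72)²/72 + (56−72)²/72 + (64−72)²/72 + (77−72)²/72 + (98−72)²/72 + (75−72)²/72 + (70−72)²/72 + (48−72)²/72 + (77−72)²/72
   = 2.7222 + 2.3472 + 1.1250 + 5.0139 + 3.5556 + 0.8889 + 0.3472 + 9.3889 + 0.1250 + 0.0556 + 8.0000 + 0.3472
Sum = 33.917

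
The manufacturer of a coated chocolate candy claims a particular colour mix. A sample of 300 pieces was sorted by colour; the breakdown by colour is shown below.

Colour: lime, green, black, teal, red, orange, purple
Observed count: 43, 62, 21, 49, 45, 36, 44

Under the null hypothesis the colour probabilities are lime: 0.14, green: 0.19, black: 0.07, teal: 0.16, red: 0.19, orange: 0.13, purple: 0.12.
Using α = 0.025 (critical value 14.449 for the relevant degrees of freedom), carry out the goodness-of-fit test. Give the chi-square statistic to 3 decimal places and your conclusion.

Expected counts E_i = n·p_i: 300×0.14 = 42, 300×0.19 = 57, 300×0.07 = 21, 300×0.16 = 48, 300×0.19 = 57, 300×0.13 = 39, 300×0.12 = 36.
lime: (43 − 42)²/42 = 1/42 = 0.0238
green: (62 − 57)²/57 = 25/57 = 0.4386
black: (21 − 21)²/21 = 0/21 = 0.0000
teal: (49 − 48)²/48 = 1/48 = 0.0208
red: (45 − 57)²/57 = 144/57 = 2.5263
orange: (36 − 39)²/39 = 9/39 = 0.2308
purple: (44 − 36)²/36 = 64/36 = 1.7778
Sum = 5.018
df = 6. Since 5.018 < 14.449, we do not reject H₀.

5.018; do not reject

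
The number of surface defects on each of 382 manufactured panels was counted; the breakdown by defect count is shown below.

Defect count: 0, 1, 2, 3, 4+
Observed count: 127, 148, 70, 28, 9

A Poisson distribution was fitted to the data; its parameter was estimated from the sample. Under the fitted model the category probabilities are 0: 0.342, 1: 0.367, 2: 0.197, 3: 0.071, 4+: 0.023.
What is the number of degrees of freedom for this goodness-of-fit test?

3

There are k = 5 categories and 1 parameter estimated from the data, so df = 5 − 1 − 1 = 3.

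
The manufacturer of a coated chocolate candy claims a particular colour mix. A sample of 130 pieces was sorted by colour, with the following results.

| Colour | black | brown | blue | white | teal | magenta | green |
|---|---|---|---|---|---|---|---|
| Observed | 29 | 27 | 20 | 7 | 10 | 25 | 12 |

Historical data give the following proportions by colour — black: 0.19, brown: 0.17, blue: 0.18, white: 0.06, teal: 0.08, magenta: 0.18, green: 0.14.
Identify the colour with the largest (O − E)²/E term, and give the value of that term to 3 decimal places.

Expected counts E_i = n·p_i: 130×0.19 = 24.7, 130×0.17 = 22.1, 130×0.18 = 23.4, 130×0.06 = 7.8, 130×0.08 = 10.4, 130×0.18 = 23.4, 130×0.14 = 18.2.
black: (29 − 24.7)²/24.7 = 18.49/24.7 = 0.7486
brown: (27 − 22.1)²/22.1 = 24.01/22.1 = 1.0864
blue: (20 − 23.4)²/23.4 = 11.56/23.4 = 0.4940
white: (7 − 7.8)²/7.8 = 0.64/7.8 = 0.0821
teal: (10 − 10.4)²/10.4 = 0.16/10.4 = 0.0154
magenta: (25 − 23.4)²/23.4 = 2.56/23.4 = 0.1094
green: (12 − 18.2)²/18.2 = 38.44/18.2 = 2.1121
The largest term is for green: 2.112.

green, 2.112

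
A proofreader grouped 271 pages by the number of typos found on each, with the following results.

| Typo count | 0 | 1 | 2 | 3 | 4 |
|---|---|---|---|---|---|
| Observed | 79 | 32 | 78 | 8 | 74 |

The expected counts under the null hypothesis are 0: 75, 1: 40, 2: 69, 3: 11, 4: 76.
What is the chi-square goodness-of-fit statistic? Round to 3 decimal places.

3.858

0: (79 − 75)²/75 = 16/75 = 0.2133
1: (32 − 40)²/40 = 64/40 = 1.6000
2: (78 − 69)²/69 = 81/69 = 1.1739
3: (8 − 11)²/11 = 9/11 = 0.8182
4: (74 − 76)²/76 = 4/76 = 0.0526
Sum = 3.858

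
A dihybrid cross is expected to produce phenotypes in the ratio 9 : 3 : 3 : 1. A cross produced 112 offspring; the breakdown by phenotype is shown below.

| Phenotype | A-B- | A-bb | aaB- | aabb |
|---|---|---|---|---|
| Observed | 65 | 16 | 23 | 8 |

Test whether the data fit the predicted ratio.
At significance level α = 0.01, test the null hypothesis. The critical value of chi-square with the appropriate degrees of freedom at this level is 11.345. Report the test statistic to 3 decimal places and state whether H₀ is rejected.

Ratio total = 16. Expected counts: 112×9/16 = 63, 112×3/16 = 21, 112×3/16 = 21, 112×1/16 = 7.
cat         O        E   (O−E)²/E
A-B-       65       63     0.0635
A-bb       16       21     1.1905
aaB-       23       21     0.1905
aabb        8        7     0.1429
Sum = 1.587
df = 3. Since 1.587 < 11.345, we do not reject H₀.

1.587; do not reject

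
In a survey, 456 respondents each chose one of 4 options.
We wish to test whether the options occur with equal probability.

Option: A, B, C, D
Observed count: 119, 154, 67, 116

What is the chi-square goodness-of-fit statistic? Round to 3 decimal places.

Expected count for each of the 4 categories: 456/4 = 114.
A: (119 − 114)²/114 = 25/114 = 0.2193
B: (154 − 114)²/114 = 1600/114 = 14.0351
C: (67 − 114)²/114 = 2209/114 = 19.3772
D: (116 − 114)²/114 = 4/114 = 0.0351
Sum = 33.667

33.667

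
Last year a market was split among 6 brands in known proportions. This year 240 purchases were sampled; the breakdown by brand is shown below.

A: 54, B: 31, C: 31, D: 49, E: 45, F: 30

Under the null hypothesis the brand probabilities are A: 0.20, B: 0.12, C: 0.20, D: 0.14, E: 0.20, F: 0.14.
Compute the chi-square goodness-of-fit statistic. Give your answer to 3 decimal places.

14.570

Expected counts E_i = n·p_i: 240×0.20 = 48, 240×0.12 = 28.8, 240×0.20 = 48, 240×0.14 = 33.6, 240×0.20 = 48, 240×0.14 = 33.6.
cat         O        E   (O−E)²/E
A          54       48     0.7500
B          31     28.8     0.1681
C          31       48     6.0208
D          49     33.6     7.0583
E          45       48     0.1875
F          30     33.6     0.3857
Sum = 14.570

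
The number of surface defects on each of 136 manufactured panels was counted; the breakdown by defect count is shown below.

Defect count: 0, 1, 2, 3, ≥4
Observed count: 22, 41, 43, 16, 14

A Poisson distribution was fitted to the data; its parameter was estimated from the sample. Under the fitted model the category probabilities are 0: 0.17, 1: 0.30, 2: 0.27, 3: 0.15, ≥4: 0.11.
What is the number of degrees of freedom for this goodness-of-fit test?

3

There are k = 5 categories and 1 parameter estimated from the data, so df = 5 − 1 − 1 = 3.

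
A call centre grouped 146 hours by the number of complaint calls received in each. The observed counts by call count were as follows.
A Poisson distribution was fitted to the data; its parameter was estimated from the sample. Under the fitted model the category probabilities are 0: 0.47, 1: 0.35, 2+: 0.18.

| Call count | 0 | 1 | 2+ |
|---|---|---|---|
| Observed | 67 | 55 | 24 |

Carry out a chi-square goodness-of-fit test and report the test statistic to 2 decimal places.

0.53

Expected counts E_i = n·p_i: 146×0.47 = 68.62, 146×0.35 = 51.1, 146×0.18 = 26.28.
0: (67 − 68.62)²/68.62 = 2.6244/68.62 = 0.038
1: (55 − 51.1)²/51.1 = 15.21/51.1 = 0.298
2+: (24 − 26.28)²/26.28 = 5.1984/26.28 = 0.198
Sum = 0.53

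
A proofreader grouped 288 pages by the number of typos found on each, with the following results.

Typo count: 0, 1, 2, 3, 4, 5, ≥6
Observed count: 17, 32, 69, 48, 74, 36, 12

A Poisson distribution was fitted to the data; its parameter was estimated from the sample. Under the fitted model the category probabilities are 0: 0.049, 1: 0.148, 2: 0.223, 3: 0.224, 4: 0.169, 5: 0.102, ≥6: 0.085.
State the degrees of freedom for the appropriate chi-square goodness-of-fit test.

There are k = 7 categories and 1 parameter estimated from the data, so df = 7 − 1 − 1 = 5.

5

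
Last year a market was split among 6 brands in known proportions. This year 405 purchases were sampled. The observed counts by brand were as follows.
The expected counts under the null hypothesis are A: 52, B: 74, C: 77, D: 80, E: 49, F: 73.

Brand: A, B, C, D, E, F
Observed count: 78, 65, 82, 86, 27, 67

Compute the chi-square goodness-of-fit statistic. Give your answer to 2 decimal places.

25.24

χ² = (78−52)²/52 + (65−74)²/74 + (82−77)²/77 + (86−80)²/80 + (27−49)²/49 + (67−73)²/73
   = 13.000 + 1.095 + 0.325 + 0.450 + 9.878 + 0.493
Sum = 25.24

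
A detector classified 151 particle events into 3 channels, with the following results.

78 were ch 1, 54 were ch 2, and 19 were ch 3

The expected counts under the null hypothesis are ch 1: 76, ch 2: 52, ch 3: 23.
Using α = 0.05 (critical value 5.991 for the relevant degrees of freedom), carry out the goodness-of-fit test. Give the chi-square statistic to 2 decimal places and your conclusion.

0.83; do not reject

cat         O        E   (O−E)²/E
ch 1       78       76      0.053
ch 2       54       52      0.077
ch 3       19       23      0.696
Sum = 0.83
df = 2. Since 0.83 < 5.991, we do not reject H₀.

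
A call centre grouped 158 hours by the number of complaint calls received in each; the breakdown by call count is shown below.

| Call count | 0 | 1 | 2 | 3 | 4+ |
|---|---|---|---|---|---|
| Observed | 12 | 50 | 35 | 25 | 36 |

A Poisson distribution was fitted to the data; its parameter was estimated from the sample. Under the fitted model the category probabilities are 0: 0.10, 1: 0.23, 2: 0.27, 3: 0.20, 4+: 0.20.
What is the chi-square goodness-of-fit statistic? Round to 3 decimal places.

9.415

Expected counts E_i = n·p_i: 158×0.10 = 15.8, 158×0.23 = 36.34, 158×0.27 = 42.66, 158×0.20 = 31.6, 158×0.20 = 31.6.
0: (12 − 15.8)²/15.8 = 14.44/15.8 = 0.9139
1: (50 − 36.34)²/36.34 = 186.5956/36.34 = 5.1347
2: (35 − 42.66)²/42.66 = 58.6756/42.66 = 1.3754
3: (25 − 31.6)²/31.6 = 43.56/31.6 = 1.3785
4+: (36 − 31.6)²/31.6 = 19.36/31.6 = 0.6127
Sum = 9.415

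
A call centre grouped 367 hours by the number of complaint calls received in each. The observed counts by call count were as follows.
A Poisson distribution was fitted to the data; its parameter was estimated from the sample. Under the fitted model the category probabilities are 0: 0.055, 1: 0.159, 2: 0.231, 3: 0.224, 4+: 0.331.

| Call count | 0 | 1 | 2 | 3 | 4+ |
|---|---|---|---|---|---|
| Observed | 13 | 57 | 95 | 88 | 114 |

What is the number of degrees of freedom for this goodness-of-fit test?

3

There are k = 5 categories and 1 parameter estimated from the data, so df = 5 − 1 − 1 = 3.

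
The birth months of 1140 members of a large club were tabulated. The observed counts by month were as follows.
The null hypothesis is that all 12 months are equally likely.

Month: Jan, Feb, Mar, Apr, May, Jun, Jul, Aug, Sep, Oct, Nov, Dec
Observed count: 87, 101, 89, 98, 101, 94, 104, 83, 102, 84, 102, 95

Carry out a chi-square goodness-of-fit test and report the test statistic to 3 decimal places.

6.589

Expected count for each of the 12 categories: 1140/12 = 95.
χ² = (87−95)²/95 + (101−95)²/95 + (89−95)²/95 + (98−95)²/95 + (101−95)²/95 + (94−95)²/95 + (104−95)²/95 + (83−95)²/95 + (102−95)²/95 + (84−95)²/95 + (102−95)²/95 + (95−95)²/95
   = 0.6737 + 0.3789 + 0.3789 + 0.0947 + 0.3789 + 0.0105 + 0.8526 + 1.5158 + 0.5158 + 1.2737 + 0.5158 + 0.0000
Sum = 6.589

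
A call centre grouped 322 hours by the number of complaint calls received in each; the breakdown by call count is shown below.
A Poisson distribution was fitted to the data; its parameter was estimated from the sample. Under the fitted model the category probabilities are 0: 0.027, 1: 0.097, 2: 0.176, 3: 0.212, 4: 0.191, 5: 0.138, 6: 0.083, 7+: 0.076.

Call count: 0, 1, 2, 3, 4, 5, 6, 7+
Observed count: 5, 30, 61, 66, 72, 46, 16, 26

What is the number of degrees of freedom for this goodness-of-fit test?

6

There are k = 8 categories and 1 parameter estimated from the data, so df = 8 − 1 − 1 = 6.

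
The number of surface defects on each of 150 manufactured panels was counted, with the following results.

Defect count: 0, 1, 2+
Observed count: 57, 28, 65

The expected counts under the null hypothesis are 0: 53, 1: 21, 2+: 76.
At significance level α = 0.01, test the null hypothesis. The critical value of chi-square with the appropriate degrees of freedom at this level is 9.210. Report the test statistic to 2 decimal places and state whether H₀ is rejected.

cat         O        E   (O−E)²/E
0          57       53      0.302
1          28       21      2.333
2+         65       76      1.592
Sum = 4.23
df = 2. Since 4.23 < 9.210, we do not reject H₀.

4.23; do not reject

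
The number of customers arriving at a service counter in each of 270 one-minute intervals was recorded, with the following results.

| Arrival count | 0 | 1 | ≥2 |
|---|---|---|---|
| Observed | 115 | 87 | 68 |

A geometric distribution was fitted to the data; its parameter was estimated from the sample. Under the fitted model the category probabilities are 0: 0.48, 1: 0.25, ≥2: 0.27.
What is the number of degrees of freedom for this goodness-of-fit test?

There are k = 3 categories and 1 parameter estimated from the data, so df = 3 − 1 − 1 = 1.

1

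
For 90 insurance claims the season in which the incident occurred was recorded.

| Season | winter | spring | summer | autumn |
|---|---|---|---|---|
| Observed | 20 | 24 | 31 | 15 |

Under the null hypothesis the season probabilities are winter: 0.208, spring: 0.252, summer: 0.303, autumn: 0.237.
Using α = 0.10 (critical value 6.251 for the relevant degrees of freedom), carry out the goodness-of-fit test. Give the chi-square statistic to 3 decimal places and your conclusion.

2.553; do not reject

Expected counts E_i = n·p_i: 90×0.208 = 18.72, 90×0.252 = 22.68, 90×0.303 = 27.27, 90×0.237 = 21.33.
winter: (20 − 18.72)²/18.72 = 1.6384/18.72 = 0.0875
spring: (24 − 22.68)²/22.68 = 1.7424/22.68 = 0.0768
summer: (31 − 27.27)²/27.27 = 13.9129/27.27 = 0.5102
autumn: (15 − 21.33)²/21.33 = 40.0689/21.33 = 1.8785
Sum = 2.553
df = 3. Since 2.553 < 6.251, we do not reject H₀.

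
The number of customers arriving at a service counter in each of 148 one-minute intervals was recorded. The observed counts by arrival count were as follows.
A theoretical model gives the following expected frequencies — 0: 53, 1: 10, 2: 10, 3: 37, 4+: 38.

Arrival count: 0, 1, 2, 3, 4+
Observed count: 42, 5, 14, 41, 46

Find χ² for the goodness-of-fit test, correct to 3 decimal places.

χ² = (42−53)²/53 + (5−10)²/10 + (14−10)²/10 + (41−37)²/37 + (46−38)²/38
   = 2.2830 + 2.5000 + 1.6000 + 0.4324 + 1.6842
Sum = 8.500

8.500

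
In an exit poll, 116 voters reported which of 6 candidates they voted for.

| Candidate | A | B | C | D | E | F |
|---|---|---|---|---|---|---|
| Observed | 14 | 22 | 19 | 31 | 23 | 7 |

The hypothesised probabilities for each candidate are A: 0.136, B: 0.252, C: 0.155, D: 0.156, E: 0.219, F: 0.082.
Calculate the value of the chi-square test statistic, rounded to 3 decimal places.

12.140

Expected counts E_i = n·p_i: 116×0.136 = 15.776, 116×0.252 = 29.232, 116×0.155 = 17.98, 116×0.156 = 18.096, 116×0.219 = 25.404, 116×0.082 = 9.512.
cat         O        E   (O−E)²/E
A          14   15.776     0.1999
B          22   29.232     1.7892
C          19    17.98     0.0579
D          31   18.096     9.2017
E          23   25.404     0.2275
F           7    9.512     0.6634
Sum = 12.140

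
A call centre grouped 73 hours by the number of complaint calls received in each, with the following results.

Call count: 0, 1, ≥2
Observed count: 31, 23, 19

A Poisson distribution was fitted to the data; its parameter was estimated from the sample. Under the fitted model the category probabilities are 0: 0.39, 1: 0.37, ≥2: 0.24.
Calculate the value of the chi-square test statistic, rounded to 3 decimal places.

0.945

Expected counts E_i = n·p_i: 73×0.39 = 28.47, 73×0.37 = 27.01, 73×0.24 = 17.52.
χ² = (31−28.47)²/28.47 + (23−27.01)²/27.01 + (19−17.52)²/17.52
   = 0.2248 + 0.5953 + 0.1250
Sum = 0.945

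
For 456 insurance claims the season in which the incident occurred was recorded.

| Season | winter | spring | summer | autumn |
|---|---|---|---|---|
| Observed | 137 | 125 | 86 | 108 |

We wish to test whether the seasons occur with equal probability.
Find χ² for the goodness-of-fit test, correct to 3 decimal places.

Under H₀ each category has probability 1/4, so each expected count is 456/4 = 114.
cat         O        E   (O−E)²/E
winter    137      114     4.6404
spring    125      114     1.0614
summer     86      114     6.8772
autumn    108      114     0.3158
Sum = 12.895

12.895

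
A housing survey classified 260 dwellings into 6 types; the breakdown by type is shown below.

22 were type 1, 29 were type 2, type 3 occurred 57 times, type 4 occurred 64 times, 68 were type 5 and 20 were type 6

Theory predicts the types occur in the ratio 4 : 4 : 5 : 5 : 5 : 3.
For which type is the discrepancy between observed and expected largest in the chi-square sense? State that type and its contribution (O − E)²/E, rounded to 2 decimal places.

Ratio total = 26. Expected counts: 260×4/26 = 40, 260×4/26 = 40, 260×5/26 = 50, 260×5/26 = 50, 260×5/26 = 50, 260×3/26 = 30.
χ² = (22−40)²/40 + (29−40)²/40 + (57−50)²/50 + (64−50)²/50 + (68−50)²/50 + (20−30)²/30
   = 8.100 + 3.025 + 0.980 + 3.920 + 6.480 + 3.333
The largest term is for type 1: 8.10.

type 1, 8.10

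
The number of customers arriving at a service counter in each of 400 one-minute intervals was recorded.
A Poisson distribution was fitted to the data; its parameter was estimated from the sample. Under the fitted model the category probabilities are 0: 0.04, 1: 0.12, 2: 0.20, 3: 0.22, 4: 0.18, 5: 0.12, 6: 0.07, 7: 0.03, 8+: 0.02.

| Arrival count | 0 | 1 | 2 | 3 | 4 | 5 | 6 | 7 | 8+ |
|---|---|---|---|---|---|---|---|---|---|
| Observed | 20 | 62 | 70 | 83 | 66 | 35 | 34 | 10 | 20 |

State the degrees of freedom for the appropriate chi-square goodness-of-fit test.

7

There are k = 9 categories and 1 parameter estimated from the data, so df = 9 − 1 − 1 = 7.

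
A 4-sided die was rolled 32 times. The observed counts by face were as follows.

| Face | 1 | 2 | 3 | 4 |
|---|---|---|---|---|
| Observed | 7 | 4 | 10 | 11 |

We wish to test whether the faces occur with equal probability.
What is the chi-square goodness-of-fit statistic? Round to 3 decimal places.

3.750

Expected count for each of the 4 categories: 32/4 = 8.
χ² = (7−8)²/8 + (4−8)²/8 + (10−8)²/8 + (11−8)²/8
   = 0.1250 + 2.0000 + 0.5000 + 1.1250
Sum = 3.750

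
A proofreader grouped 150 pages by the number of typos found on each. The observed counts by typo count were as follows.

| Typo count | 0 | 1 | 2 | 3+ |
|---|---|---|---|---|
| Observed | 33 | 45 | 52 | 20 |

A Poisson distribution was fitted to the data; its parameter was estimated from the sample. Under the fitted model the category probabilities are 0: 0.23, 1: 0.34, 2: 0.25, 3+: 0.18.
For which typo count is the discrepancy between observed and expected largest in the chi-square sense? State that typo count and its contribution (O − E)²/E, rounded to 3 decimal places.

2, 5.607

Expected counts E_i = n·p_i: 150×0.23 = 34.5, 150×0.34 = 51, 150×0.25 = 37.5, 150×0.18 = 27.
cat         O        E   (O−E)²/E
0          33     34.5     0.0652
1          45       51     0.7059
2          52     37.5     5.6067
3+         20       27     1.8148
The largest term is for 2: 5.607.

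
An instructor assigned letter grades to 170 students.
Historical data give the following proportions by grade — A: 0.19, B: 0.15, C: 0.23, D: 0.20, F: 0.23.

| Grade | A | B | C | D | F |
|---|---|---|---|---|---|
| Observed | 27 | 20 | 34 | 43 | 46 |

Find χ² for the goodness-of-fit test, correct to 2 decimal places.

6.32

Expected counts E_i = n·p_i: 170×0.19 = 32.3, 170×0.15 = 25.5, 170×0.23 = 39.1, 170×0.20 = 34, 170×0.23 = 39.1.
cat         O        E   (O−E)²/E
A          27     32.3      0.870
B          20     25.5      1.186
C          34     39.1      0.665
D          43       34      2.382
F          46     39.1      1.218
Sum = 6.32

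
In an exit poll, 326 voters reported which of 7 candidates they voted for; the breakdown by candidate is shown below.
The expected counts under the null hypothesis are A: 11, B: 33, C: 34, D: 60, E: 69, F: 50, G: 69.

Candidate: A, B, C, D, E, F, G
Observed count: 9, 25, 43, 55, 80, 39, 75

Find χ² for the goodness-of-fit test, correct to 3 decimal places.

A: (9 − 11)²/11 = 4/11 = 0.3636
B: (25 − 33)²/33 = 64/33 = 1.9394
C: (43 − 34)²/34 = 81/34 = 2.3824
D: (55 − 60)²/60 = 25/60 = 0.4167
E: (80 − 69)²/69 = 121/69 = 1.7536
F: (39 − 50)²/50 = 121/50 = 2.4200
G: (75 − 69)²/69 = 36/69 = 0.5217
Sum = 9.797

9.797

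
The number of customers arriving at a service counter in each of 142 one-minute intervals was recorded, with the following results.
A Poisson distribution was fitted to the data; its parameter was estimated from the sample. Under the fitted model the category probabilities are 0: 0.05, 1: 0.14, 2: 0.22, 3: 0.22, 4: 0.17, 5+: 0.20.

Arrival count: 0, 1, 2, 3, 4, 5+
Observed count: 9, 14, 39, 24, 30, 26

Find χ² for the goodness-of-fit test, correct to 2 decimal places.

7.48

Expected counts E_i = n·p_i: 142×0.05 = 7.1, 142×0.14 = 19.88, 142×0.22 = 31.24, 142×0.22 = 31.24, 142×0.17 = 24.14, 142×0.20 = 28.4.
χ² = (9−7.1)²/7.1 + (14−19.88)²/19.88 + (39−31.24)²/31.24 + (24−31.24)²/31.24 + (30−24.14)²/24.14 + (26−28.4)²/28.4
   = 0.508 + 1.739 + 1.928 + 1.678 + 1.423 + 0.203
Sum = 7.48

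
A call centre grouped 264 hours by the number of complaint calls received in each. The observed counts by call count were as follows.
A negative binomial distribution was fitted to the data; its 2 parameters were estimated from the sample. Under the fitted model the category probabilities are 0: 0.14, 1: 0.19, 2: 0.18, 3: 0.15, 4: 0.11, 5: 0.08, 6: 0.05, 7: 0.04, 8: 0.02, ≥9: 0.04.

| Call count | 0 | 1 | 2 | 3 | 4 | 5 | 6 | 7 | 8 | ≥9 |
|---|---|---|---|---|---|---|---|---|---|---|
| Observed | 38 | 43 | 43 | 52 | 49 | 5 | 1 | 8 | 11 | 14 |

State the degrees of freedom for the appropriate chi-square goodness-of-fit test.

There are k = 10 categories and 2 parameters estimated from the data, so df = 10 − 1 − 2 = 7.

7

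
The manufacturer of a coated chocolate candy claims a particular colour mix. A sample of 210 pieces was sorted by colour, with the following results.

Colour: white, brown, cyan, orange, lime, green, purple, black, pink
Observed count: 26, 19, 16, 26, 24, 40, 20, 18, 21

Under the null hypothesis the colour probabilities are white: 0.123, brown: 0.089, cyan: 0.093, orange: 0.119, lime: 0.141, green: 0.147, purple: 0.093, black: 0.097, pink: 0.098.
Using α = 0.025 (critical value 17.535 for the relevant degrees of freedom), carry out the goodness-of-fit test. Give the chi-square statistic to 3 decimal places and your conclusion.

4.744; do not reject

Expected counts E_i = n·p_i: 210×0.123 = 25.83, 210×0.089 = 18.69, 210×0.093 = 19.53, 210×0.119 = 24.99, 210×0.141 = 29.61, 210×0.147 = 30.87, 210×0.093 = 19.53, 210×0.097 = 20.37, 210×0.098 = 20.58.
χ² = (26−25.83)²/25.83 + (19−18.69)²/18.69 + (16−19.53)²/19.53 + (26−24.99)²/24.99 + (24−29.61)²/29.61 + (40−30.87)²/30.87 + (20−19.53)²/19.53 + (18−20.37)²/20.37 + (21−20.58)²/20.58
   = 0.0011 + 0.0051 + 0.6380 + 0.0408 + 1.0629 + 2.7003 + 0.0113 + 0.2757 + 0.0086
Sum = 4.744
df = 8. Since 4.744 < 17.535, we do not reject H₀.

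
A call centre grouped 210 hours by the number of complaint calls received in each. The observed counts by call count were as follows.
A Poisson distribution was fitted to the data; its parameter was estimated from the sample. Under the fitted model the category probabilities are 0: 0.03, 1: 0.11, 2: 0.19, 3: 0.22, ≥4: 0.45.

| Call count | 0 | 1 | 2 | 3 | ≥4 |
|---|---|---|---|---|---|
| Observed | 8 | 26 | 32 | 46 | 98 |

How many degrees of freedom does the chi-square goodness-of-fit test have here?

There are k = 5 categories and 1 parameter estimated from the data, so df = 5 − 1 − 1 = 3.

3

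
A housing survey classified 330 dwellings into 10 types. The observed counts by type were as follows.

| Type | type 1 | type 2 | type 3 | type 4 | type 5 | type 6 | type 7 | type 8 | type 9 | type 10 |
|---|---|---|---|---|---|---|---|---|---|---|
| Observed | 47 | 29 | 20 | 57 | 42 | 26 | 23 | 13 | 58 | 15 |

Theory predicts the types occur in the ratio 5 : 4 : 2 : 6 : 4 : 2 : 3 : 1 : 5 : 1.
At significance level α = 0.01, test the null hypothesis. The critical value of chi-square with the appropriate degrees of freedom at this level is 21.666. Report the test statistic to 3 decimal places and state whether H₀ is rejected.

Ratio total = 33. Expected counts: 330×5/33 = 50, 330×4/33 = 40, 330×2/33 = 20, 330×6/33 = 60, 330×4/33 = 40, 330×2/33 = 20, 330×3/33 = 30, 330×1/33 = 10, 330×5/33 = 50, 330×1/33 = 10.
χ² = (47−50)²/50 + (29−40)²/40 + (20−20)²/20 + (57−60)²/60 + (42−40)²/40 + (26−20)²/20 + (23−30)²/30 + (13−10)²/10 + (58−50)²/50 + (15−10)²/10
   = 0.1800 + 3.0250 + 0.0000 + 0.1500 + 0.1000 + 1.8000 + 1.6333 + 0.9000 + 1.2800 + 2.5000
Sum = 11.568
df = 9. Since 11.568 < 21.666, we do not reject H₀.

11.568; do not reject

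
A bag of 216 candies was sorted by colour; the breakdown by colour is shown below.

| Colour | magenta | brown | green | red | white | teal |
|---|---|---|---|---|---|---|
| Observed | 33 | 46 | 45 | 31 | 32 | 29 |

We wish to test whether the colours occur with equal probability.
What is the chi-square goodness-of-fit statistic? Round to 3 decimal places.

Under H₀ each category has probability 1/6, so each expected count is 216/6 = 36.
χ² = (33−36)²/36 + (46−36)²/36 + (45−36)²/36 + (31−36)²/36 + (32−36)²/36 + (29−36)²/36
   = 0.2500 + 2.7778 + 2.2500 + 0.6944 + 0.4444 + 1.3611
Sum = 7.778

7.778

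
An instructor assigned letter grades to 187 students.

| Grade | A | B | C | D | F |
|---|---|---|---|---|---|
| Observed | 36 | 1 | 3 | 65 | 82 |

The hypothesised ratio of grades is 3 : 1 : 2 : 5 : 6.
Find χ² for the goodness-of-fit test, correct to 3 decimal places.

31.470

Ratio total = 17. Expected counts: 187×3/17 = 33, 187×1/17 = 11, 187×2/17 = 22, 187×5/17 = 55, 187×6/17 = 66.
A: (36 − 33)²/33 = 9/33 = 0.2727
B: (1 − 11)²/11 = 100/11 = 9.0909
C: (3 − 22)²/22 = 361/22 = 16.4091
D: (65 − 55)²/55 = 100/55 = 1.8182
F: (82 − 66)²/66 = 256/66 = 3.8788
Sum = 31.470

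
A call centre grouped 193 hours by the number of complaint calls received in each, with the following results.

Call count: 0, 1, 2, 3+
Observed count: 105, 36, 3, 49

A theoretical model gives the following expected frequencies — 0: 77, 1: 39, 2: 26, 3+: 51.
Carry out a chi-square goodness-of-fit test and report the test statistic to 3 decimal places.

cat         O        E   (O−E)²/E
0         105       77    10.1818
1          36       39     0.2308
2           3       26    20.3462
3+         49       51     0.0784
Sum = 30.837

30.837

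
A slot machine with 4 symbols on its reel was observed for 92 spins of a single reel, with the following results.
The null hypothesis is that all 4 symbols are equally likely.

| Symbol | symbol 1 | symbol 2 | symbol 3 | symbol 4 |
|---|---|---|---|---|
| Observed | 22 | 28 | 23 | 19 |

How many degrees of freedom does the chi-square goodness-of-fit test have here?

There are k = 4 categories and no parameters were estimated from the data, so df = 4 − 1 = 3.

3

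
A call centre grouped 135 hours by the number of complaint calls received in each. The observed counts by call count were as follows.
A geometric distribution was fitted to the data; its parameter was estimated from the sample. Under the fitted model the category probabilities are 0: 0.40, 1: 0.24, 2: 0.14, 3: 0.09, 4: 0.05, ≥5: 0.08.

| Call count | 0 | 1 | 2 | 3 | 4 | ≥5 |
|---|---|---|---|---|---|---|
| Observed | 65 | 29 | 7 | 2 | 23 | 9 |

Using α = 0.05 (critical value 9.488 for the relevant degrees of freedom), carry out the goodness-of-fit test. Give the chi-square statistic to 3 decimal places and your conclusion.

Expected counts E_i = n·p_i: 135×0.40 = 54, 135×0.24 = 32.4, 135×0.14 = 18.9, 135×0.09 = 12.15, 135×0.05 = 6.75, 135×0.08 = 10.8.
0: (65 − 54)²/54 = 121/54 = 2.2407
1: (29 − 32.4)²/32.4 = 11.56/32.4 = 0.3568
2: (7 − 18.9)²/18.9 = 141.61/18.9 = 7.4926
3: (2 − 12.15)²/12.15 = 103.0225/12.15 = 8.4792
4: (23 − 6.75)²/6.75 = 264.0625/6.75 = 39.1204
≥5: (9 − 10.8)²/10.8 = 3.24/10.8 = 0.3000
Sum = 57.990
df = 4. Since 57.990 > 9.488, we reject H₀.

57.990; reject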